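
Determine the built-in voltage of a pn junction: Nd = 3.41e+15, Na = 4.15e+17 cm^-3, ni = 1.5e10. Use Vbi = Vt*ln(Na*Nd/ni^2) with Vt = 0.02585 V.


Step 1: Compute Na*Nd/ni^2 = 4.15e+17 * 3.41e+15 / (1.5e10)^2 = 6.2896e+12
Step 2: ln(6.2896e+12) = 29.4699
Step 3: Vbi = 0.02585 * 29.4699 = 0.762 V

0.762


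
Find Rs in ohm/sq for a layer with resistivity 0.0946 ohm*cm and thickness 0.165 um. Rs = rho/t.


Step 1: Convert thickness to cm: t = 0.165 um = 1.6500e-05 cm
Step 2: Rs = rho / t = 0.0946 / 1.6500e-05
Step 3: Rs = 5733.3 ohm/sq

5733.3


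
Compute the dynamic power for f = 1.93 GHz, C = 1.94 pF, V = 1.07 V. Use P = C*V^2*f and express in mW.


Step 1: V^2 = 1.07^2 = 1.1449 V^2
Step 2: P = C*V^2*f = 1.94e-12 F * 1.1449 * 1.93e9 Hz
Step 3: P = 4.28673458e-03 W
Step 4: P = 4.287 mW

4.287


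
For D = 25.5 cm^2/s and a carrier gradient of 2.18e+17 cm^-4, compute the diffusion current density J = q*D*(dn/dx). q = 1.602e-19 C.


Step 1: J = q * D * (dn/dx)
Step 2: J = 1.602e-19 * 25.5 * 2.18e+17
Step 3: J = 8.91e-01 A/cm^2

8.91e-01


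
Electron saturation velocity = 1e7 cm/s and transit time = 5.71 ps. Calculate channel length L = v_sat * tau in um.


Step 1: tau in seconds = 5.71 ps * 1e-12 = 5.7100e-12 s
Step 2: L = v_sat * tau = 1e7 * 5.7100e-12 = 5.7100e-05 cm
Step 3: L in um = 5.7100e-05 * 1e4 = 0.571 um

0.571


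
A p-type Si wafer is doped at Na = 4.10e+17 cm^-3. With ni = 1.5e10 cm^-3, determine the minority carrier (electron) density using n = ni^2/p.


Step 1: Majority hole concentration p ≈ Na = 4.10e+17 cm^-3
Step 2: n = ni^2 / Na = (1.5e10)^2 / 4.10e+17
Step 3: n = 5.49e+02 cm^-3

5.49e+02


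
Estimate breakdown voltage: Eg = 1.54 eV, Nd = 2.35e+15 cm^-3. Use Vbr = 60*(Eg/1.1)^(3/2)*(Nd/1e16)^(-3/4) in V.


Step 1: Eg/1.1 = 1.54/1.1 = 1.400000
Step 2: (Eg/1.1)^1.5 = 1.400000^1.5 = 1.656502
Step 3: (Nd/1e16)^(-0.75) = (0.235)^(-0.75) = 2.962778
Step 4: Vbr = 60 * 1.656502 * 2.962778 = 294.5 V

294.5


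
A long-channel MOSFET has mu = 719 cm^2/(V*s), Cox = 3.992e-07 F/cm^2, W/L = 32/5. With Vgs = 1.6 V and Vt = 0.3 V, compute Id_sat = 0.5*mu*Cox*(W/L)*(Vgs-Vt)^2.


Step 1: Overdrive voltage Vov = Vgs - Vt = 1.6 - 0.3 = 1.3 V
Step 2: W/L = 32/5 = 6.4
Step 3: Id = 0.5 * 719 * 3.992e-07 * 6.4 * 1.3^2
Step 4: Id = 1.55e-03 A

1.55e-03


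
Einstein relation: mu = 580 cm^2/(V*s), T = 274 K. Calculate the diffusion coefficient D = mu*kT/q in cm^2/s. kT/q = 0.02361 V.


Step 1: D = mu * (kT/q)
Step 2: D = 580 * 0.02361
Step 3: D = 13.69 cm^2/s

13.69


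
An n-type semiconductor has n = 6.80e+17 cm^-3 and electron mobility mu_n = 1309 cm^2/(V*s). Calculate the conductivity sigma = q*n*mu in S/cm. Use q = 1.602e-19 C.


Step 1: sigma = q * n * mu
Step 2: sigma = 1.602e-19 * 6.80e+17 * 1309
Step 3: sigma = 1.426e+02 S/cm

1.426e+02


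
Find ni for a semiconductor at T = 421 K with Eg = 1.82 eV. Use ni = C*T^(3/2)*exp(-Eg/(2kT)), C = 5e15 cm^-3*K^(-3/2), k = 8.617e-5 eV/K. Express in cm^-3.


Step 1: Compute kT = 8.617e-5 * 421 = 0.03627757 eV
Step 2: Exponent = -Eg/(2kT) = -1.82/(2*0.03627757) = -25.08437
Step 3: T^(3/2) = 421^1.5 = 8638.20
Step 4: ni = 5e15 * 8638.20 * exp(-25.08437) = 5.51e+08 cm^-3

5.51e+08


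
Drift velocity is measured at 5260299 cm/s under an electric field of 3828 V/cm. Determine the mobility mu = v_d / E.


Step 1: mu = v_d / E
Step 2: mu = 5260299 / 3828
Step 3: mu = 1374.16 cm^2/(V*s)

1374.16


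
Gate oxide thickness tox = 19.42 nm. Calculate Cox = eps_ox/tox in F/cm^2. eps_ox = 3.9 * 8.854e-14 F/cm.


Step 1: eps_ox = 3.9 * 8.854e-14 = 3.45306e-13 F/cm
Step 2: tox in cm = 19.42 nm * 1e-7 = 1.9420e-06 cm
Step 3: Cox = 3.45306e-13 / 1.9420e-06 = 1.78e-07 F/cm^2

1.78e-07


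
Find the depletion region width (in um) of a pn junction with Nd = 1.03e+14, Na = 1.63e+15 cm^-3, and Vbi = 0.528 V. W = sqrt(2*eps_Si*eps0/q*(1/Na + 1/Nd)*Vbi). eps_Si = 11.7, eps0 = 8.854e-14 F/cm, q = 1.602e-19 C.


Step 1: 1/Na + 1/Nd = 1/1.63e+15 + 1/1.03e+14 = 1.03222e-14
Step 2: 2*eps*eps0/q = 2*11.7*8.854e-14/1.602e-19 = 1.293281e+07
Step 3: W^2 = 1.293281e+07 * 1.03222e-14 * 0.528 = 7.04854e-08
Step 4: W = sqrt(7.04854e-08) = 2.655e-04 cm = 2.655 um

2.655


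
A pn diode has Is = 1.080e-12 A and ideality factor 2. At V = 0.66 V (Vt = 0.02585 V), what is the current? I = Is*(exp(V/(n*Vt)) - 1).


Step 1: V/(n*Vt) = 0.66/(2*0.02585) = 12.7660
Step 2: exp(12.7660) = 3.5011e+05
Step 3: I = 1.080e-12 * (3.5011e+05 - 1) = 3.78e-07 A

3.78e-07


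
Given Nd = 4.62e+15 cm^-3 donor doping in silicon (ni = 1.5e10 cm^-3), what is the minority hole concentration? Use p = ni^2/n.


Step 1: Since Nd >> ni, n ≈ Nd = 4.62e+15 cm^-3
Step 2: p = ni^2 / n = (1.5e10)^2 / 4.62e+15
Step 3: p = 2.25e20 / 4.62e+15 = 4.87e+04 cm^-3

4.87e+04


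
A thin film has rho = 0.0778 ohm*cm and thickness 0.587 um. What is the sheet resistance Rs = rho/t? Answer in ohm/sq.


Step 1: Convert thickness to cm: t = 0.587 um = 5.8700e-05 cm
Step 2: Rs = rho / t = 0.0778 / 5.8700e-05
Step 3: Rs = 1325.4 ohm/sq

1325.4


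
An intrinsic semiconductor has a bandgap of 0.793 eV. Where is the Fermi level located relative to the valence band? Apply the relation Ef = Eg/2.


Step 1: For an intrinsic semiconductor, the Fermi level sits at midgap.
Step 2: Ef = Eg / 2 = 0.793 / 2 = 0.3965 eV

0.3965


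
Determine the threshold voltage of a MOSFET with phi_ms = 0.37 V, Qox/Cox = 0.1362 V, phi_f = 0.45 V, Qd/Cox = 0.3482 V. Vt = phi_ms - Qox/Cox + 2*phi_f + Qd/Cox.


Step 1: Vt = phi_ms - Qox/Cox + 2*phi_f + Qd/Cox
Step 2: Vt = 0.37 - 0.1362 + 2*0.45 + 0.3482
Step 3: Vt = 0.37 - 0.1362 + 0.9 + 0.3482
Step 4: Vt = 1.482 V

1.482


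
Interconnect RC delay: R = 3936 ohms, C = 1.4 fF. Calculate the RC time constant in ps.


Step 1: tau = R * C
Step 2: tau = 3936 * 1.4 fF = 3936 * 1.4e-15 F
Step 3: tau = 5.5104e-12 s = 5.5104 ps

5.5104


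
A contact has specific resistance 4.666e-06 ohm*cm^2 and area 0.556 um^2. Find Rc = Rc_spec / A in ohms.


Step 1: Convert area to cm^2: 0.556 um^2 = 5.5600e-09 cm^2
Step 2: Rc = Rc_spec / A = 4.666e-06 / 5.5600e-09
Step 3: Rc = 8.39e+02 ohms

8.39e+02


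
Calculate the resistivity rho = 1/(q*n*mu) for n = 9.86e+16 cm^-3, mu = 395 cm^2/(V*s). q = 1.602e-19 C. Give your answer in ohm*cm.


Step 1: sigma = q * n * mu = 1.602e-19 * 9.86e+16 * 395 = 6.23931e+00 S/cm
Step 2: rho = 1 / sigma = 1 / 6.23931e+00 = 0.1603 ohm*cm

0.1603


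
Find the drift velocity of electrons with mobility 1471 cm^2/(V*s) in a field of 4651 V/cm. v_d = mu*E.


Step 1: v_d = mu * E
Step 2: v_d = 1471 * 4651 = 6841621
Step 3: v_d = 6.84e+06 cm/s

6.84e+06


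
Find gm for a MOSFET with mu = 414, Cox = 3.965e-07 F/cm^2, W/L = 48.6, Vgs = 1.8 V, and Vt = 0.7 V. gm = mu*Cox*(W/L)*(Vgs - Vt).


Step 1: Vov = Vgs - Vt = 1.8 - 0.7 = 1.1 V
Step 2: gm = mu * Cox * (W/L) * Vov
Step 3: gm = 414 * 3.965e-07 * 48.6 * 1.1 = 8.78e-03 S

8.78e-03


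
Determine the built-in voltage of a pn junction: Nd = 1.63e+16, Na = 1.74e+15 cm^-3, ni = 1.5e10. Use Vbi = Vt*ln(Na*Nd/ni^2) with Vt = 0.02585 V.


Step 1: Compute Na*Nd/ni^2 = 1.74e+15 * 1.63e+16 / (1.5e10)^2 = 1.2605e+11
Step 2: ln(1.2605e+11) = 25.5599
Step 3: Vbi = 0.02585 * 25.5599 = 0.661 V

0.661


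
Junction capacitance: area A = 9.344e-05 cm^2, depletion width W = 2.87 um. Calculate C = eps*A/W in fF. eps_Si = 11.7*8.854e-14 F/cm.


Step 1: eps_Si = 11.7 * 8.854e-14 = 1.035918e-12 F/cm
Step 2: W in cm = 2.87 * 1e-4 = 2.87e-04 cm
Step 3: C = 1.035918e-12 * 9.344e-05 / 2.87e-04 = 3.372689e-13 F
Step 4: C = 337.27 fF

337.27


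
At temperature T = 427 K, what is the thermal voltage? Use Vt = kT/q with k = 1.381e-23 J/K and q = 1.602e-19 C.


Step 1: kT = 1.381e-23 * 427 = 5.89687e-21 J
Step 2: Vt = kT/q = 5.89687e-21 / 1.602e-19
Step 3: Vt = 0.03681 V

0.03681


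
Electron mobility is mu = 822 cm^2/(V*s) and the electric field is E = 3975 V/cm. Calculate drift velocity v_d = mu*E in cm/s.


Step 1: v_d = mu * E
Step 2: v_d = 822 * 3975 = 3267450
Step 3: v_d = 3.27e+06 cm/s

3.27e+06


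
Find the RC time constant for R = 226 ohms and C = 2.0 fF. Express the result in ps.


Step 1: tau = R * C
Step 2: tau = 226 * 2.0 fF = 226 * 2.0e-15 F
Step 3: tau = 4.52e-13 s = 0.452 ps

0.452


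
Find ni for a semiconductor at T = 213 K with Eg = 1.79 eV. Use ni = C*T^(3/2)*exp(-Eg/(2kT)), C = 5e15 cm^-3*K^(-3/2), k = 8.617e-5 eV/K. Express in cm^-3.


Step 1: Compute kT = 8.617e-5 * 213 = 0.01835421 eV
Step 2: Exponent = -Eg/(2kT) = -1.79/(2*0.01835421) = -48.76265
Step 3: T^(3/2) = 213^1.5 = 3108.63
Step 4: ni = 5e15 * 3108.63 * exp(-48.76265) = 1.03e-02 cm^-3

1.03e-02


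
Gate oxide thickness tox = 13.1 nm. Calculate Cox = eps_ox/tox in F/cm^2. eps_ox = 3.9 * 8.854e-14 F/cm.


Step 1: eps_ox = 3.9 * 8.854e-14 = 3.45306e-13 F/cm
Step 2: tox in cm = 13.1 nm * 1e-7 = 1.3100e-06 cm
Step 3: Cox = 3.45306e-13 / 1.3100e-06 = 2.64e-07 F/cm^2

2.64e-07


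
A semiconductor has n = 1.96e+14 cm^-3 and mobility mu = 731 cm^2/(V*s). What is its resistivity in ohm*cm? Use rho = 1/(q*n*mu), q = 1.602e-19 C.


Step 1: sigma = q * n * mu = 1.602e-19 * 1.96e+14 * 731 = 2.29528e-02 S/cm
Step 2: rho = 1 / sigma = 1 / 2.29528e-02 = 43.57 ohm*cm

43.57


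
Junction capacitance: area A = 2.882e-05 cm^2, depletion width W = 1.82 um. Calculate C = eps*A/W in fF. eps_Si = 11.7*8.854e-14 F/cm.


Step 1: eps_Si = 11.7 * 8.854e-14 = 1.035918e-12 F/cm
Step 2: W in cm = 1.82 * 1e-4 = 1.82e-04 cm
Step 3: C = 1.035918e-12 * 2.882e-05 / 1.82e-04 = 1.640393e-13 F
Step 4: C = 164.04 fF

164.04


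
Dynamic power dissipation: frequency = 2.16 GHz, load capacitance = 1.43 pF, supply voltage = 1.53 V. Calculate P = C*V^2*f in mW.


Step 1: V^2 = 1.53^2 = 2.3409 V^2
Step 2: P = C*V^2*f = 1.43e-12 F * 2.3409 * 2.16e9 Hz
Step 3: P = 7.23057192e-03 W
Step 4: P = 7.231 mW

7.231


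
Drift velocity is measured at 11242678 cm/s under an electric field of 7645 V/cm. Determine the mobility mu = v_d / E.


Step 1: mu = v_d / E
Step 2: mu = 11242678 / 7645
Step 3: mu = 1470.59 cm^2/(V*s)

1470.59


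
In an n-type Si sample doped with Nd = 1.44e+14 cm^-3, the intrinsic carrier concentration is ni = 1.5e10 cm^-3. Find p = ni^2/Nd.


Step 1: Since Nd >> ni, n ≈ Nd = 1.44e+14 cm^-3
Step 2: p = ni^2 / n = (1.5e10)^2 / 1.44e+14
Step 3: p = 2.25e20 / 1.44e+14 = 1.56e+06 cm^-3

1.56e+06


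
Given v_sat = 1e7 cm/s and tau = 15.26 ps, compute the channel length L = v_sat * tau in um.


Step 1: tau in seconds = 15.26 ps * 1e-12 = 1.5260e-11 s
Step 2: L = v_sat * tau = 1e7 * 1.5260e-11 = 1.5260e-04 cm
Step 3: L in um = 1.5260e-04 * 1e4 = 1.526 um

1.526


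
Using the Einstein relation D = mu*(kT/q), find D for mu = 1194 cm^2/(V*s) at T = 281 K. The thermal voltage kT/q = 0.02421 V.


Step 1: D = mu * (kT/q)
Step 2: D = 1194 * 0.02421
Step 3: D = 28.91 cm^2/s

28.91


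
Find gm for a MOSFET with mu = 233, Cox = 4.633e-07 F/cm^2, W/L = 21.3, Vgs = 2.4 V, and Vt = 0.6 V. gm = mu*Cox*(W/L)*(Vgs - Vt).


Step 1: Vov = Vgs - Vt = 2.4 - 0.6 = 1.8 V
Step 2: gm = mu * Cox * (W/L) * Vov
Step 3: gm = 233 * 4.633e-07 * 21.3 * 1.8 = 4.14e-03 S

4.14e-03


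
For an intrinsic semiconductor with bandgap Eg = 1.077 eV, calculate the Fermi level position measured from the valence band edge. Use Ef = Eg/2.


Step 1: For an intrinsic semiconductor, the Fermi level sits at midgap.
Step 2: Ef = Eg / 2 = 1.077 / 2 = 0.5385 eV

0.5385


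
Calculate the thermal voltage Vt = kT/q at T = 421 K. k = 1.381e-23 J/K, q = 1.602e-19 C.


Step 1: kT = 1.381e-23 * 421 = 5.81401e-21 J
Step 2: Vt = kT/q = 5.81401e-21 / 1.602e-19
Step 3: Vt = 0.03629 V

0.03629


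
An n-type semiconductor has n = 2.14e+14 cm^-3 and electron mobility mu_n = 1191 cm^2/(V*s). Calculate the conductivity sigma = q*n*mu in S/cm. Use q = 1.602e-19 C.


Step 1: sigma = q * n * mu
Step 2: sigma = 1.602e-19 * 2.14e+14 * 1191
Step 3: sigma = 4.083e-02 S/cm

4.083e-02


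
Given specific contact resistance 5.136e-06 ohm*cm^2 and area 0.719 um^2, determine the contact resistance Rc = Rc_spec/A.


Step 1: Convert area to cm^2: 0.719 um^2 = 7.1900e-09 cm^2
Step 2: Rc = Rc_spec / A = 5.136e-06 / 7.1900e-09
Step 3: Rc = 7.14e+02 ohms

7.14e+02


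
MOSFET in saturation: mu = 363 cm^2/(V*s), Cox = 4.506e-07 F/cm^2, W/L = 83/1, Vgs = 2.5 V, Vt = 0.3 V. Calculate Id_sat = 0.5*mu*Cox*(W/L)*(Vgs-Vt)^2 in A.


Step 1: Overdrive voltage Vov = Vgs - Vt = 2.5 - 0.3 = 2.2 V
Step 2: W/L = 83/1 = 83
Step 3: Id = 0.5 * 363 * 4.506e-07 * 83 * 2.2^2
Step 4: Id = 3.29e-02 A

3.29e-02


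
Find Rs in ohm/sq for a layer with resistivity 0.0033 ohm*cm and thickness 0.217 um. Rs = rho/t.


Step 1: Convert thickness to cm: t = 0.217 um = 2.1700e-05 cm
Step 2: Rs = rho / t = 0.0033 / 2.1700e-05
Step 3: Rs = 152.1 ohm/sq

152.1


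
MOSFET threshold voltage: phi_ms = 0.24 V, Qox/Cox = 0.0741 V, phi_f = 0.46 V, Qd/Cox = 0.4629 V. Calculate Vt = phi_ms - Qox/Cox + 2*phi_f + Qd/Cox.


Step 1: Vt = phi_ms - Qox/Cox + 2*phi_f + Qd/Cox
Step 2: Vt = 0.24 - 0.0741 + 2*0.46 + 0.4629
Step 3: Vt = 0.24 - 0.0741 + 0.92 + 0.4629
Step 4: Vt = 1.5488 V

1.5488


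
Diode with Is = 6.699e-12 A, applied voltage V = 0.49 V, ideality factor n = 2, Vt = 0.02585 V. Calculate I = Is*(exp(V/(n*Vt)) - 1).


Step 1: V/(n*Vt) = 0.49/(2*0.02585) = 9.4778
Step 2: exp(9.4778) = 1.3066e+04
Step 3: I = 6.699e-12 * (1.3066e+04 - 1) = 8.75e-08 A

8.75e-08


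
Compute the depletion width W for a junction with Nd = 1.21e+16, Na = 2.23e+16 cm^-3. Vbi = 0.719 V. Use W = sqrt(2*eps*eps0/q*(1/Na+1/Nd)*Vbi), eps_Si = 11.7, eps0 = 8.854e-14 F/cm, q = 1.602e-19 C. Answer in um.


Step 1: 1/Na + 1/Nd = 1/2.23e+16 + 1/1.21e+16 = 1.27488e-16
Step 2: 2*eps*eps0/q = 2*11.7*8.854e-14/1.602e-19 = 1.293281e+07
Step 3: W^2 = 1.293281e+07 * 1.27488e-16 * 0.719 = 1.18547e-09
Step 4: W = sqrt(1.18547e-09) = 3.443e-05 cm = 0.3443 um

0.3443


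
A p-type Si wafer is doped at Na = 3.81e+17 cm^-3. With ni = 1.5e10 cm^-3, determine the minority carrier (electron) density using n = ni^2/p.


Step 1: Majority hole concentration p ≈ Na = 3.81e+17 cm^-3
Step 2: n = ni^2 / Na = (1.5e10)^2 / 3.81e+17
Step 3: n = 5.91e+02 cm^-3

5.91e+02


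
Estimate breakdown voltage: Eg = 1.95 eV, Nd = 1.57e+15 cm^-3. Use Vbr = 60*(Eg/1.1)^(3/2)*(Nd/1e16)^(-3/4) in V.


Step 1: Eg/1.1 = 1.95/1.1 = 1.772727
Step 2: (Eg/1.1)^1.5 = 1.772727^1.5 = 2.360276
Step 3: (Nd/1e16)^(-0.75) = (0.157)^(-0.75) = 4.009362
Step 4: Vbr = 60 * 2.360276 * 4.009362 = 567.8 V

567.8


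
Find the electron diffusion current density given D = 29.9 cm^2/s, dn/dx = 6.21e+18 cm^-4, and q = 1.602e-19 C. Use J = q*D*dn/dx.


Step 1: J = q * D * (dn/dx)
Step 2: J = 1.602e-19 * 29.9 * 6.21e+18
Step 3: J = 2.97e+01 A/cm^2

2.97e+01


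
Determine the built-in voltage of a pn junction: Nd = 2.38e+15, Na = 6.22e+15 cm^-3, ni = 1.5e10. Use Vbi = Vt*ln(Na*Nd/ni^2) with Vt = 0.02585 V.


Step 1: Compute Na*Nd/ni^2 = 6.22e+15 * 2.38e+15 / (1.5e10)^2 = 6.5794e+10
Step 2: ln(6.5794e+10) = 24.9098
Step 3: Vbi = 0.02585 * 24.9098 = 0.644 V

0.644


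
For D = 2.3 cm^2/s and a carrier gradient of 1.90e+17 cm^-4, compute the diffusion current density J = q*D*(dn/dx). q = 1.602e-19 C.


Step 1: J = q * D * (dn/dx)
Step 2: J = 1.602e-19 * 2.3 * 1.90e+17
Step 3: J = 7.00e-02 A/cm^2

7.00e-02


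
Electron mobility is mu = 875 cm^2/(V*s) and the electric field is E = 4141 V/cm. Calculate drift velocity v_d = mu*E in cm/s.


Step 1: v_d = mu * E
Step 2: v_d = 875 * 4141 = 3623375
Step 3: v_d = 3.62e+06 cm/s

3.62e+06


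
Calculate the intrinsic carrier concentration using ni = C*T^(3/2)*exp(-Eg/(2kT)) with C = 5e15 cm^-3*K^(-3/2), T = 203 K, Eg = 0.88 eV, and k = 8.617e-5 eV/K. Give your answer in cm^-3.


Step 1: Compute kT = 8.617e-5 * 203 = 0.01749251 eV
Step 2: Exponent = -Eg/(2kT) = -0.88/(2*0.01749251) = -25.15362
Step 3: T^(3/2) = 203^1.5 = 2892.30
Step 4: ni = 5e15 * 2892.30 * exp(-25.15362) = 1.72e+08 cm^-3

1.72e+08


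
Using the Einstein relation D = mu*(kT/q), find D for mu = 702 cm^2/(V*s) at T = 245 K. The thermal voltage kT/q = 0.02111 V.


Step 1: D = mu * (kT/q)
Step 2: D = 702 * 0.02111
Step 3: D = 14.82 cm^2/s

14.82


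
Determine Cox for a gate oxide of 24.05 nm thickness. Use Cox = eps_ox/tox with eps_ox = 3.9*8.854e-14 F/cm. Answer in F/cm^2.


Step 1: eps_ox = 3.9 * 8.854e-14 = 3.45306e-13 F/cm
Step 2: tox in cm = 24.05 nm * 1e-7 = 2.4050e-06 cm
Step 3: Cox = 3.45306e-13 / 2.4050e-06 = 1.44e-07 F/cm^2

1.44e-07


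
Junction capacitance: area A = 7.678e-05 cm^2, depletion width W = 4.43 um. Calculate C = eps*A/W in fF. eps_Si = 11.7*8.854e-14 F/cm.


Step 1: eps_Si = 11.7 * 8.854e-14 = 1.035918e-12 F/cm
Step 2: W in cm = 4.43 * 1e-4 = 4.43e-04 cm
Step 3: C = 1.035918e-12 * 7.678e-05 / 4.43e-04 = 1.795435e-13 F
Step 4: C = 179.54 fF

179.54


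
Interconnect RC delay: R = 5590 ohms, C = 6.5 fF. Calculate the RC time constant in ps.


Step 1: tau = R * C
Step 2: tau = 5590 * 6.5 fF = 5590 * 6.5e-15 F
Step 3: tau = 3.6335e-11 s = 36.335 ps

36.335


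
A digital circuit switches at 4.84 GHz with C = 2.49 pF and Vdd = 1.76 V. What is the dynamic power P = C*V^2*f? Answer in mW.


Step 1: V^2 = 1.76^2 = 3.0976 V^2
Step 2: P = C*V^2*f = 2.49e-12 F * 3.0976 * 4.84e9 Hz
Step 3: P = 3.733103616e-02 W
Step 4: P = 37.331 mW

37.331


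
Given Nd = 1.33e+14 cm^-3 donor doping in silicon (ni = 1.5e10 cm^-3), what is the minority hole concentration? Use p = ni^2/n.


Step 1: Since Nd >> ni, n ≈ Nd = 1.33e+14 cm^-3
Step 2: p = ni^2 / n = (1.5e10)^2 / 1.33e+14
Step 3: p = 2.25e20 / 1.33e+14 = 1.69e+06 cm^-3

1.69e+06


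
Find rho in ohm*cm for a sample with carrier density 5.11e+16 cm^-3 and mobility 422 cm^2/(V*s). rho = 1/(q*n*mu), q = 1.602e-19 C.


Step 1: sigma = q * n * mu = 1.602e-19 * 5.11e+16 * 422 = 3.45458e+00 S/cm
Step 2: rho = 1 / sigma = 1 / 3.45458e+00 = 0.2895 ohm*cm

0.2895


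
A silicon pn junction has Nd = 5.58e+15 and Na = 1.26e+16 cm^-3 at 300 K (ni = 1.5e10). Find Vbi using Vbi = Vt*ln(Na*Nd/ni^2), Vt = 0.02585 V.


Step 1: Compute Na*Nd/ni^2 = 1.26e+16 * 5.58e+15 / (1.5e10)^2 = 3.1248e+11
Step 2: ln(3.1248e+11) = 26.4678
Step 3: Vbi = 0.02585 * 26.4678 = 0.684 V

0.684


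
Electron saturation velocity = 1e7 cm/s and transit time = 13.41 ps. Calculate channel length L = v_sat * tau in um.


Step 1: tau in seconds = 13.41 ps * 1e-12 = 1.3410e-11 s
Step 2: L = v_sat * tau = 1e7 * 1.3410e-11 = 1.3410e-04 cm
Step 3: L in um = 1.3410e-04 * 1e4 = 1.341 um

1.341


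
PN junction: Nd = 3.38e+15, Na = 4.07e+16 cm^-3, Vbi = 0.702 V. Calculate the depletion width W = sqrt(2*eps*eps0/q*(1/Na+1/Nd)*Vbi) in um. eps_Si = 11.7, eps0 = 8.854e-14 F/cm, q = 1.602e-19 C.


Step 1: 1/Na + 1/Nd = 1/4.07e+16 + 1/3.38e+15 = 3.20428e-16
Step 2: 2*eps*eps0/q = 2*11.7*8.854e-14/1.602e-19 = 1.293281e+07
Step 3: W^2 = 1.293281e+07 * 3.20428e-16 * 0.702 = 2.90911e-09
Step 4: W = sqrt(2.90911e-09) = 5.394e-05 cm = 0.5394 um

0.5394


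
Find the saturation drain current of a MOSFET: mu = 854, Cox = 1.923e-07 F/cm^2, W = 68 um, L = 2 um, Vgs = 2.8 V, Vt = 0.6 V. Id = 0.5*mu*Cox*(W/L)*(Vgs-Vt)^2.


Step 1: Overdrive voltage Vov = Vgs - Vt = 2.8 - 0.6 = 2.2 V
Step 2: W/L = 68/2 = 34
Step 3: Id = 0.5 * 854 * 1.923e-07 * 34 * 2.2^2
Step 4: Id = 1.35e-02 A

1.35e-02


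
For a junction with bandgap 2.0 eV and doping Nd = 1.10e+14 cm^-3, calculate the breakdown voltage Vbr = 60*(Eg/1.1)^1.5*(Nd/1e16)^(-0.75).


Step 1: Eg/1.1 = 2.0/1.1 = 1.818182
Step 2: (Eg/1.1)^1.5 = 1.818182^1.5 = 2.451636
Step 3: (Nd/1e16)^(-0.75) = (0.011)^(-0.75) = 29.441199
Step 4: Vbr = 60 * 2.451636 * 29.441199 = 4330.7 V

4330.7


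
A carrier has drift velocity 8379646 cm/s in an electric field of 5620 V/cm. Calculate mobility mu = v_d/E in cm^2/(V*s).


Step 1: mu = v_d / E
Step 2: mu = 8379646 / 5620
Step 3: mu = 1491.04 cm^2/(V*s)

1491.04


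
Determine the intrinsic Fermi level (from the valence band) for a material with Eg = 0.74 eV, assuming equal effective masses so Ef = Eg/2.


Step 1: For an intrinsic semiconductor, the Fermi level sits at midgap.
Step 2: Ef = Eg / 2 = 0.74 / 2 = 0.37 eV

0.37


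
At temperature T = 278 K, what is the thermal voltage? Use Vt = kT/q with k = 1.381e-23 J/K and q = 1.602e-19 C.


Step 1: kT = 1.381e-23 * 278 = 3.83918e-21 J
Step 2: Vt = kT/q = 3.83918e-21 / 1.602e-19
Step 3: Vt = 0.02396 V

0.02396


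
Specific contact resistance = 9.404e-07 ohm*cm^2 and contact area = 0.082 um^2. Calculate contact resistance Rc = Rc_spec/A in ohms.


Step 1: Convert area to cm^2: 0.082 um^2 = 8.2000e-10 cm^2
Step 2: Rc = Rc_spec / A = 9.404e-07 / 8.2000e-10
Step 3: Rc = 1.15e+03 ohms

1.15e+03


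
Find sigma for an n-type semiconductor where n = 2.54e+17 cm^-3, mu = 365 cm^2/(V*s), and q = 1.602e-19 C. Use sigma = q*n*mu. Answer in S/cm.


Step 1: sigma = q * n * mu
Step 2: sigma = 1.602e-19 * 2.54e+17 * 365
Step 3: sigma = 1.485e+01 S/cm

1.485e+01


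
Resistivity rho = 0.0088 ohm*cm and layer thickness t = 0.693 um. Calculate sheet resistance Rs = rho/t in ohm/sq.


Step 1: Convert thickness to cm: t = 0.693 um = 6.9300e-05 cm
Step 2: Rs = rho / t = 0.0088 / 6.9300e-05
Step 3: Rs = 127.0 ohm/sq

127.0


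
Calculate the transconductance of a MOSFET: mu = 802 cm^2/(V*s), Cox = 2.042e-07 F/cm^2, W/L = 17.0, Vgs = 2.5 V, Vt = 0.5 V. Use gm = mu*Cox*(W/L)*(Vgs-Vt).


Step 1: Vov = Vgs - Vt = 2.5 - 0.5 = 2.0 V
Step 2: gm = mu * Cox * (W/L) * Vov
Step 3: gm = 802 * 2.042e-07 * 17.0 * 2.0 = 5.57e-03 S

5.57e-03


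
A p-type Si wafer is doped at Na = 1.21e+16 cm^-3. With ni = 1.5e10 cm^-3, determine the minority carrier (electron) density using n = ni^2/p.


Step 1: Majority hole concentration p ≈ Na = 1.21e+16 cm^-3
Step 2: n = ni^2 / Na = (1.5e10)^2 / 1.21e+16
Step 3: n = 1.86e+04 cm^-3

1.86e+04


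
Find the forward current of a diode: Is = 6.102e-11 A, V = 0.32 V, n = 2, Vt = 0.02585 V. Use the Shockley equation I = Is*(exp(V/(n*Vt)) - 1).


Step 1: V/(n*Vt) = 0.32/(2*0.02585) = 6.1896
Step 2: exp(6.1896) = 4.8765e+02
Step 3: I = 6.102e-11 * (4.8765e+02 - 1) = 2.97e-08 A

2.97e-08


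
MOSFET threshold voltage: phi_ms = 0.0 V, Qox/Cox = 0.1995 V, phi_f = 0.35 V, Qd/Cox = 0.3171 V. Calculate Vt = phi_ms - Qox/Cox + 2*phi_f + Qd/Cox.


Step 1: Vt = phi_ms - Qox/Cox + 2*phi_f + Qd/Cox
Step 2: Vt = 0.0 - 0.1995 + 2*0.35 + 0.3171
Step 3: Vt = 0.0 - 0.1995 + 0.7 + 0.3171
Step 4: Vt = 0.8176 V

0.8176


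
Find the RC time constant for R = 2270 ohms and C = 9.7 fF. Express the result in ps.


Step 1: tau = R * C
Step 2: tau = 2270 * 9.7 fF = 2270 * 9.7e-15 F
Step 3: tau = 2.2019e-11 s = 22.019 ps

22.019


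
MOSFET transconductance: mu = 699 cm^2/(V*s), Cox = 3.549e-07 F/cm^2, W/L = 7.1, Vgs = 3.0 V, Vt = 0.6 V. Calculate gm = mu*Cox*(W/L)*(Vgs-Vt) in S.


Step 1: Vov = Vgs - Vt = 3.0 - 0.6 = 2.4 V
Step 2: gm = mu * Cox * (W/L) * Vov
Step 3: gm = 699 * 3.549e-07 * 7.1 * 2.4 = 4.23e-03 S

4.23e-03


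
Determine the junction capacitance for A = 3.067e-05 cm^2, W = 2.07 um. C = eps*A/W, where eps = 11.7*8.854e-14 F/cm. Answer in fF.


Step 1: eps_Si = 11.7 * 8.854e-14 = 1.035918e-12 F/cm
Step 2: W in cm = 2.07 * 1e-4 = 2.07e-04 cm
Step 3: C = 1.035918e-12 * 3.067e-05 / 2.07e-04 = 1.534860e-13 F
Step 4: C = 153.49 fF

153.49


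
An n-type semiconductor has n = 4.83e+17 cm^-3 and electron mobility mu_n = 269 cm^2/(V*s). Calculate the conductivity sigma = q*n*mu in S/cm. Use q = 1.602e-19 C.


Step 1: sigma = q * n * mu
Step 2: sigma = 1.602e-19 * 4.83e+17 * 269
Step 3: sigma = 2.081e+01 S/cm

2.081e+01


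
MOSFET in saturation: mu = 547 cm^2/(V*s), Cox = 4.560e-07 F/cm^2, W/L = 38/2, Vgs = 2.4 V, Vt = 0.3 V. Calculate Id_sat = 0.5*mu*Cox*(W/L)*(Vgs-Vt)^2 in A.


Step 1: Overdrive voltage Vov = Vgs - Vt = 2.4 - 0.3 = 2.1 V
Step 2: W/L = 38/2 = 19
Step 3: Id = 0.5 * 547 * 4.560e-07 * 19 * 2.1^2
Step 4: Id = 1.04e-02 A

1.04e-02


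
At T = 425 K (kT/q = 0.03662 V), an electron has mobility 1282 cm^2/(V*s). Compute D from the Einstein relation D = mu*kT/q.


Step 1: D = mu * (kT/q)
Step 2: D = 1282 * 0.03662
Step 3: D = 46.95 cm^2/s

46.95


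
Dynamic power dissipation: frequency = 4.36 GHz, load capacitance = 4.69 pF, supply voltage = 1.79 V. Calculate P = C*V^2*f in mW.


Step 1: V^2 = 1.79^2 = 3.2041 V^2
Step 2: P = C*V^2*f = 4.69e-12 F * 3.2041 * 4.36e9 Hz
Step 3: P = 6.551871844e-02 W
Step 4: P = 65.519 mW

65.519


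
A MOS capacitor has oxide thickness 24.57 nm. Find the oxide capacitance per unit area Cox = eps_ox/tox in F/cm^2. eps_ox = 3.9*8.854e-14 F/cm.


Step 1: eps_ox = 3.9 * 8.854e-14 = 3.45306e-13 F/cm
Step 2: tox in cm = 24.57 nm * 1e-7 = 2.4570e-06 cm
Step 3: Cox = 3.45306e-13 / 2.4570e-06 = 1.41e-07 F/cm^2

1.41e-07


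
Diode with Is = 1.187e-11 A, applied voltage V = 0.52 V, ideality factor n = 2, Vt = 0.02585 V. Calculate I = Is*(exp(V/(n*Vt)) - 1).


Step 1: V/(n*Vt) = 0.52/(2*0.02585) = 10.0580
Step 2: exp(10.0580) = 2.3342e+04
Step 3: I = 1.187e-11 * (2.3342e+04 - 1) = 2.77e-07 A

2.77e-07


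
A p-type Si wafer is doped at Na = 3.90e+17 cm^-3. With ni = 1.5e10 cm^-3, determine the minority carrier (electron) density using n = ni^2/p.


Step 1: Majority hole concentration p ≈ Na = 3.90e+17 cm^-3
Step 2: n = ni^2 / Na = (1.5e10)^2 / 3.90e+17
Step 3: n = 5.77e+02 cm^-3

5.77e+02


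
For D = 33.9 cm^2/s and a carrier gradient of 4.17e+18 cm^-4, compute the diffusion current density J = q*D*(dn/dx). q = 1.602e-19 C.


Step 1: J = q * D * (dn/dx)
Step 2: J = 1.602e-19 * 33.9 * 4.17e+18
Step 3: J = 2.26e+01 A/cm^2

2.26e+01


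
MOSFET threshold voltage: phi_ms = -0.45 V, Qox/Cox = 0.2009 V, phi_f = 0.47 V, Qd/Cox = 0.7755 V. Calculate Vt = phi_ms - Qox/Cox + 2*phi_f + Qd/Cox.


Step 1: Vt = phi_ms - Qox/Cox + 2*phi_f + Qd/Cox
Step 2: Vt = -0.45 - 0.2009 + 2*0.47 + 0.7755
Step 3: Vt = -0.45 - 0.2009 + 0.94 + 0.7755
Step 4: Vt = 1.0646 V

1.0646


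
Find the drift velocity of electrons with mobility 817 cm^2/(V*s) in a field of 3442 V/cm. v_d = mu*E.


Step 1: v_d = mu * E
Step 2: v_d = 817 * 3442 = 2812114
Step 3: v_d = 2.81e+06 cm/s

2.81e+06


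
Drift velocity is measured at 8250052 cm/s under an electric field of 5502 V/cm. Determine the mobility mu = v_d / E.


Step 1: mu = v_d / E
Step 2: mu = 8250052 / 5502
Step 3: mu = 1499.46 cm^2/(V*s)

1499.46


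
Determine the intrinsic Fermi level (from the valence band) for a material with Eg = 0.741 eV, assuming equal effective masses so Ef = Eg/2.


Step 1: For an intrinsic semiconductor, the Fermi level sits at midgap.
Step 2: Ef = Eg / 2 = 0.741 / 2 = 0.3705 eV

0.3705


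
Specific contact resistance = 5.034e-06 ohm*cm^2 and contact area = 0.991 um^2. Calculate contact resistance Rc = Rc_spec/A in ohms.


Step 1: Convert area to cm^2: 0.991 um^2 = 9.9100e-09 cm^2
Step 2: Rc = Rc_spec / A = 5.034e-06 / 9.9100e-09
Step 3: Rc = 5.08e+02 ohms

5.08e+02


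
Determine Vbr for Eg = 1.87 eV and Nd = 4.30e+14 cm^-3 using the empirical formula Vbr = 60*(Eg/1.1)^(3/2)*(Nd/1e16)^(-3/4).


Step 1: Eg/1.1 = 1.87/1.1 = 1.700000
Step 2: (Eg/1.1)^1.5 = 1.700000^1.5 = 2.216529
Step 3: (Nd/1e16)^(-0.75) = (0.043)^(-0.75) = 10.590066
Step 4: Vbr = 60 * 2.216529 * 10.590066 = 1408.4 V

1408.4


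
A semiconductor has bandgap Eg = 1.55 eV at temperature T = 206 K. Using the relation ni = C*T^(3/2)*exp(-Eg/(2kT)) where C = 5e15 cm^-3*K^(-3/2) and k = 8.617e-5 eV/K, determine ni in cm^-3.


Step 1: Compute kT = 8.617e-5 * 206 = 0.01775102 eV
Step 2: Exponent = -Eg/(2kT) = -1.55/(2*0.01775102) = -43.65946
Step 3: T^(3/2) = 206^1.5 = 2956.66
Step 4: ni = 5e15 * 2956.66 * exp(-43.65946) = 1.62e+00 cm^-3

1.62e+00


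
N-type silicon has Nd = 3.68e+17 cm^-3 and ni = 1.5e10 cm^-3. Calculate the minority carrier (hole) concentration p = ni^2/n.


Step 1: Since Nd >> ni, n ≈ Nd = 3.68e+17 cm^-3
Step 2: p = ni^2 / n = (1.5e10)^2 / 3.68e+17
Step 3: p = 2.25e20 / 3.68e+17 = 6.11e+02 cm^-3

6.11e+02


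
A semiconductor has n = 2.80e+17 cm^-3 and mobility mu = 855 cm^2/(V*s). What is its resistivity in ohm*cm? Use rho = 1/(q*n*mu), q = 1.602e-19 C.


Step 1: sigma = q * n * mu = 1.602e-19 * 2.80e+17 * 855 = 3.83519e+01 S/cm
Step 2: rho = 1 / sigma = 1 / 3.83519e+01 = 0.02607 ohm*cm

0.02607


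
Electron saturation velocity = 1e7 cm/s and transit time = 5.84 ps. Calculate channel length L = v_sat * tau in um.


Step 1: tau in seconds = 5.84 ps * 1e-12 = 5.8400e-12 s
Step 2: L = v_sat * tau = 1e7 * 5.8400e-12 = 5.8400e-05 cm
Step 3: L in um = 5.8400e-05 * 1e4 = 0.584 um

0.584


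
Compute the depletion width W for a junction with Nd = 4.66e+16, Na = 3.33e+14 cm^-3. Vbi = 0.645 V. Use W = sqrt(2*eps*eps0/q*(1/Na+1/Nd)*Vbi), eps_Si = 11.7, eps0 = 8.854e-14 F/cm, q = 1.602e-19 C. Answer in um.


Step 1: 1/Na + 1/Nd = 1/3.33e+14 + 1/4.66e+16 = 3.02446e-15
Step 2: 2*eps*eps0/q = 2*11.7*8.854e-14/1.602e-19 = 1.293281e+07
Step 3: W^2 = 1.293281e+07 * 3.02446e-15 * 0.645 = 2.52290e-08
Step 4: W = sqrt(2.52290e-08) = 1.588e-04 cm = 1.588 um

1.588


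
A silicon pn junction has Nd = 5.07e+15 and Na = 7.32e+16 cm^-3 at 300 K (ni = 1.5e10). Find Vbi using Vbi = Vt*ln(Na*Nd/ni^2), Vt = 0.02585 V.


Step 1: Compute Na*Nd/ni^2 = 7.32e+16 * 5.07e+15 / (1.5e10)^2 = 1.6494e+12
Step 2: ln(1.6494e+12) = 28.1314
Step 3: Vbi = 0.02585 * 28.1314 = 0.727 V

0.727


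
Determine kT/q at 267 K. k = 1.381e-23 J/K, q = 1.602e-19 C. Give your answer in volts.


Step 1: kT = 1.381e-23 * 267 = 3.68727e-21 J
Step 2: Vt = kT/q = 3.68727e-21 / 1.602e-19
Step 3: Vt = 0.02302 V

0.02302


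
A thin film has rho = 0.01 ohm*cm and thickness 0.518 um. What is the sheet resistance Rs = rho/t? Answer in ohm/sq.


Step 1: Convert thickness to cm: t = 0.518 um = 5.1800e-05 cm
Step 2: Rs = rho / t = 0.01 / 5.1800e-05
Step 3: Rs = 193.1 ohm/sq

193.1


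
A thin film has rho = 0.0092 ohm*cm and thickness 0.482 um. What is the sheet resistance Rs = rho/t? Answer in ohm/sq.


Step 1: Convert thickness to cm: t = 0.482 um = 4.8200e-05 cm
Step 2: Rs = rho / t = 0.0092 / 4.8200e-05
Step 3: Rs = 190.9 ohm/sq

190.9


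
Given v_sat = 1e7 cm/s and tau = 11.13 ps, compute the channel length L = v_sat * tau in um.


Step 1: tau in seconds = 11.13 ps * 1e-12 = 1.1130e-11 s
Step 2: L = v_sat * tau = 1e7 * 1.1130e-11 = 1.1130e-04 cm
Step 3: L in um = 1.1130e-04 * 1e4 = 1.113 um

1.113


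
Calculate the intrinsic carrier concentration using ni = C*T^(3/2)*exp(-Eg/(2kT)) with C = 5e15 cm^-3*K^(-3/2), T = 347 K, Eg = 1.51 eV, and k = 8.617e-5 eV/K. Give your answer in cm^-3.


Step 1: Compute kT = 8.617e-5 * 347 = 0.02990099 eV
Step 2: Exponent = -Eg/(2kT) = -1.51/(2*0.02990099) = -25.25000
Step 3: T^(3/2) = 347^1.5 = 6463.89
Step 4: ni = 5e15 * 6463.89 * exp(-25.25000) = 3.50e+08 cm^-3

3.50e+08


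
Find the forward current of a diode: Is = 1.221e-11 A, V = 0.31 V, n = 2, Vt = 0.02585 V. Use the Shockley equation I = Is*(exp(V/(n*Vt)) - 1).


Step 1: V/(n*Vt) = 0.31/(2*0.02585) = 5.9961
Step 2: exp(5.9961) = 4.0186e+02
Step 3: I = 1.221e-11 * (4.0186e+02 - 1) = 4.89e-09 A

4.89e-09


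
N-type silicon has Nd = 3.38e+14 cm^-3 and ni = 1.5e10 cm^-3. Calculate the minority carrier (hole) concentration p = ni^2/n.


Step 1: Since Nd >> ni, n ≈ Nd = 3.38e+14 cm^-3
Step 2: p = ni^2 / n = (1.5e10)^2 / 3.38e+14
Step 3: p = 2.25e20 / 3.38e+14 = 6.66e+05 cm^-3

6.66e+05


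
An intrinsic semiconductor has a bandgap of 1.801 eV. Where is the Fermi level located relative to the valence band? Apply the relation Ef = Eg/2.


Step 1: For an intrinsic semiconductor, the Fermi level sits at midgap.
Step 2: Ef = Eg / 2 = 1.801 / 2 = 0.9005 eV

0.9005


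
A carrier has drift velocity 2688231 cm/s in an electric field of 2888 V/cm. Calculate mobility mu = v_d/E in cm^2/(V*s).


Step 1: mu = v_d / E
Step 2: mu = 2688231 / 2888
Step 3: mu = 930.83 cm^2/(V*s)

930.83


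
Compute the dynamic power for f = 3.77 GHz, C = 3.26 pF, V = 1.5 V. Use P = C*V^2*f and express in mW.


Step 1: V^2 = 1.5^2 = 2.25 V^2
Step 2: P = C*V^2*f = 3.26e-12 F * 2.25 * 3.77e9 Hz
Step 3: P = 2.765295e-02 W
Step 4: P = 27.653 mW

27.653


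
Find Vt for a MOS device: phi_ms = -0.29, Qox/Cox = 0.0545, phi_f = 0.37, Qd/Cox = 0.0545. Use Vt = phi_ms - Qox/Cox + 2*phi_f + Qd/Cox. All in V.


Step 1: Vt = phi_ms - Qox/Cox + 2*phi_f + Qd/Cox
Step 2: Vt = -0.29 - 0.0545 + 2*0.37 + 0.0545
Step 3: Vt = -0.29 - 0.0545 + 0.74 + 0.0545
Step 4: Vt = 0.45 V

0.45


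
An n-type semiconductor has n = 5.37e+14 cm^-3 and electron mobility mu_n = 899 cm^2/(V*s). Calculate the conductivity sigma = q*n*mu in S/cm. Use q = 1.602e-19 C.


Step 1: sigma = q * n * mu
Step 2: sigma = 1.602e-19 * 5.37e+14 * 899
Step 3: sigma = 7.734e-02 S/cm

7.734e-02


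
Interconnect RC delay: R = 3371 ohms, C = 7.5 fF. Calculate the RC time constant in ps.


Step 1: tau = R * C
Step 2: tau = 3371 * 7.5 fF = 3371 * 7.5e-15 F
Step 3: tau = 2.52825e-11 s = 25.2825 ps

25.2825


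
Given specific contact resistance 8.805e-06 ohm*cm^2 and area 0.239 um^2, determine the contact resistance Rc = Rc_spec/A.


Step 1: Convert area to cm^2: 0.239 um^2 = 2.3900e-09 cm^2
Step 2: Rc = Rc_spec / A = 8.805e-06 / 2.3900e-09
Step 3: Rc = 3.68e+03 ohms

3.68e+03


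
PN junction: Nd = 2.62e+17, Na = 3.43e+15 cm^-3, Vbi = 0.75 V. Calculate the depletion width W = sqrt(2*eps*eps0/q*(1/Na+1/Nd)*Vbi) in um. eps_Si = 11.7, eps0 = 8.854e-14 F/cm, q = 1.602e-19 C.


Step 1: 1/Na + 1/Nd = 1/3.43e+15 + 1/2.62e+17 = 2.95362e-16
Step 2: 2*eps*eps0/q = 2*11.7*8.854e-14/1.602e-19 = 1.293281e+07
Step 3: W^2 = 1.293281e+07 * 2.95362e-16 * 0.75 = 2.86490e-09
Step 4: W = sqrt(2.86490e-09) = 5.352e-05 cm = 0.5352 um

0.5352


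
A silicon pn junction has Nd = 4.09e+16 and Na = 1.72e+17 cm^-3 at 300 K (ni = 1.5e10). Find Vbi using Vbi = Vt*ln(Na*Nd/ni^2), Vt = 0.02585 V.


Step 1: Compute Na*Nd/ni^2 = 1.72e+17 * 4.09e+16 / (1.5e10)^2 = 3.1266e+13
Step 2: ln(3.1266e+13) = 31.0736
Step 3: Vbi = 0.02585 * 31.0736 = 0.803 V

0.803


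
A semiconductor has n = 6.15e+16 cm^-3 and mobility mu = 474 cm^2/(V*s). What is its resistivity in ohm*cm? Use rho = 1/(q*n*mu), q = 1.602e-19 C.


Step 1: sigma = q * n * mu = 1.602e-19 * 6.15e+16 * 474 = 4.66999e+00 S/cm
Step 2: rho = 1 / sigma = 1 / 4.66999e+00 = 0.2141 ohm*cm

0.2141


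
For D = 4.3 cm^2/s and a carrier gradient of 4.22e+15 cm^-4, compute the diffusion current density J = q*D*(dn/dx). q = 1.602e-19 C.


Step 1: J = q * D * (dn/dx)
Step 2: J = 1.602e-19 * 4.3 * 4.22e+15
Step 3: J = 2.91e-03 A/cm^2

2.91e-03


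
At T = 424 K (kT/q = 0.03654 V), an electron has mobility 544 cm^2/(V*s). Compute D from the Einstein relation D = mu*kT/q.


Step 1: D = mu * (kT/q)
Step 2: D = 544 * 0.03654
Step 3: D = 19.88 cm^2/s

19.88


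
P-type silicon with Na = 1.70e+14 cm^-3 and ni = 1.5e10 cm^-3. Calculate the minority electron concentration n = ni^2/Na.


Step 1: Majority hole concentration p ≈ Na = 1.70e+14 cm^-3
Step 2: n = ni^2 / Na = (1.5e10)^2 / 1.70e+14
Step 3: n = 1.32e+06 cm^-3

1.32e+06


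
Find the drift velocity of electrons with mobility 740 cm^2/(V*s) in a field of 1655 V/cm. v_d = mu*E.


Step 1: v_d = mu * E
Step 2: v_d = 740 * 1655 = 1224700
Step 3: v_d = 1.22e+06 cm/s

1.22e+06


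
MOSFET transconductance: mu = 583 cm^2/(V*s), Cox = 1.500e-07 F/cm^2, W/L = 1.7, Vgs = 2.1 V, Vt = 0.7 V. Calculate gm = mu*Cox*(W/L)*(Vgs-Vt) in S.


Step 1: Vov = Vgs - Vt = 2.1 - 0.7 = 1.4 V
Step 2: gm = mu * Cox * (W/L) * Vov
Step 3: gm = 583 * 1.500e-07 * 1.7 * 1.4 = 2.08e-04 S

2.08e-04


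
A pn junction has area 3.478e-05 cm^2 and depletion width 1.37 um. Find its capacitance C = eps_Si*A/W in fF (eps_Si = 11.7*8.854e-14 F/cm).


Step 1: eps_Si = 11.7 * 8.854e-14 = 1.035918e-12 F/cm
Step 2: W in cm = 1.37 * 1e-4 = 1.37e-04 cm
Step 3: C = 1.035918e-12 * 3.478e-05 / 1.37e-04 = 2.629871e-13 F
Step 4: C = 262.99 fF

262.99


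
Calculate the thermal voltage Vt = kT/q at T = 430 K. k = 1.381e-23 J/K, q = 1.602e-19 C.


Step 1: kT = 1.381e-23 * 430 = 5.9383e-21 J
Step 2: Vt = kT/q = 5.9383e-21 / 1.602e-19
Step 3: Vt = 0.03707 V

0.03707


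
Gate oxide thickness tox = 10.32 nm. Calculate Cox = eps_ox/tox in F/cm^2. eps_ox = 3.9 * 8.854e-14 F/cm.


Step 1: eps_ox = 3.9 * 8.854e-14 = 3.45306e-13 F/cm
Step 2: tox in cm = 10.32 nm * 1e-7 = 1.0320e-06 cm
Step 3: Cox = 3.45306e-13 / 1.0320e-06 = 3.35e-07 F/cm^2

3.35e-07


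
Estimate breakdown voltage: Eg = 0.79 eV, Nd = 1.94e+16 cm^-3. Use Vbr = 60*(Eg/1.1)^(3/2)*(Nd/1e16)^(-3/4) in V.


Step 1: Eg/1.1 = 0.79/1.1 = 0.718182
Step 2: (Eg/1.1)^1.5 = 0.718182^1.5 = 0.608628
Step 3: (Nd/1e16)^(-0.75) = (1.94)^(-0.75) = 0.608343
Step 4: Vbr = 60 * 0.608628 * 0.608343 = 22.2 V

22.2


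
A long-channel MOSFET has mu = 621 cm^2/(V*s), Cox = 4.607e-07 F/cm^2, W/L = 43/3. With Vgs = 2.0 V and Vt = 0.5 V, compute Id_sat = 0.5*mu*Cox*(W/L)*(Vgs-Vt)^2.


Step 1: Overdrive voltage Vov = Vgs - Vt = 2.0 - 0.5 = 1.5 V
Step 2: W/L = 43/3 = 14.3333
Step 3: Id = 0.5 * 621 * 4.607e-07 * 14.3333 * 1.5^2
Step 4: Id = 4.61e-03 A

4.61e-03


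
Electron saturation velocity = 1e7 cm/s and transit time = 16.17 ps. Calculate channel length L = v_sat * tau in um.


Step 1: tau in seconds = 16.17 ps * 1e-12 = 1.6170e-11 s
Step 2: L = v_sat * tau = 1e7 * 1.6170e-11 = 1.6170e-04 cm
Step 3: L in um = 1.6170e-04 * 1e4 = 1.617 um

1.617


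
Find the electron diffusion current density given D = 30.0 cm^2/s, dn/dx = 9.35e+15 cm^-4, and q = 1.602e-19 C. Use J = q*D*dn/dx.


Step 1: J = q * D * (dn/dx)
Step 2: J = 1.602e-19 * 30.0 * 9.35e+15
Step 3: J = 4.49e-02 A/cm^2

4.49e-02


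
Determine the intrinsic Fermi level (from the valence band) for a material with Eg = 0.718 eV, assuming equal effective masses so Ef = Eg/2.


Step 1: For an intrinsic semiconductor, the Fermi level sits at midgap.
Step 2: Ef = Eg / 2 = 0.718 / 2 = 0.359 eV

0.359


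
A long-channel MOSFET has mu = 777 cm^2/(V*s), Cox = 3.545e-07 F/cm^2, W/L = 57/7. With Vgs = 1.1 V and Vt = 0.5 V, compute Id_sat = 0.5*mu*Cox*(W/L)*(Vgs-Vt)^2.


Step 1: Overdrive voltage Vov = Vgs - Vt = 1.1 - 0.5 = 0.6 V
Step 2: W/L = 57/7 = 8.14286
Step 3: Id = 0.5 * 777 * 3.545e-07 * 8.14286 * 0.6^2
Step 4: Id = 4.04e-04 A

4.04e-04


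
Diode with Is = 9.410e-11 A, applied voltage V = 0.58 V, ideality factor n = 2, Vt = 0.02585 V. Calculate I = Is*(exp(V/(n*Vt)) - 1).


Step 1: V/(n*Vt) = 0.58/(2*0.02585) = 11.2186
Step 2: exp(11.2186) = 7.4503e+04
Step 3: I = 9.410e-11 * (7.4503e+04 - 1) = 7.01e-06 A

7.01e-06


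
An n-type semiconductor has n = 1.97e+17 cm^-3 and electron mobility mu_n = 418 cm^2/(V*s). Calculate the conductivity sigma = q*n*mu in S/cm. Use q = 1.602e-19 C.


Step 1: sigma = q * n * mu
Step 2: sigma = 1.602e-19 * 1.97e+17 * 418
Step 3: sigma = 1.319e+01 S/cm

1.319e+01


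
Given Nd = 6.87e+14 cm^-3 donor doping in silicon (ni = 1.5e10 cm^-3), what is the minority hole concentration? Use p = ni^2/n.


Step 1: Since Nd >> ni, n ≈ Nd = 6.87e+14 cm^-3
Step 2: p = ni^2 / n = (1.5e10)^2 / 6.87e+14
Step 3: p = 2.25e20 / 6.87e+14 = 3.28e+05 cm^-3

3.28e+05


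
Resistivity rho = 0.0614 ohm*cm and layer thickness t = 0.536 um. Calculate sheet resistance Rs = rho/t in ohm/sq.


Step 1: Convert thickness to cm: t = 0.536 um = 5.3600e-05 cm
Step 2: Rs = rho / t = 0.0614 / 5.3600e-05
Step 3: Rs = 1145.5 ohm/sq

1145.5


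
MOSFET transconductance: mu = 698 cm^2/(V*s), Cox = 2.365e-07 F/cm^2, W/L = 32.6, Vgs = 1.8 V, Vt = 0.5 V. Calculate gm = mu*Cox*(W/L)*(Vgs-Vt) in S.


Step 1: Vov = Vgs - Vt = 1.8 - 0.5 = 1.3 V
Step 2: gm = mu * Cox * (W/L) * Vov
Step 3: gm = 698 * 2.365e-07 * 32.6 * 1.3 = 7.00e-03 S

7.00e-03
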